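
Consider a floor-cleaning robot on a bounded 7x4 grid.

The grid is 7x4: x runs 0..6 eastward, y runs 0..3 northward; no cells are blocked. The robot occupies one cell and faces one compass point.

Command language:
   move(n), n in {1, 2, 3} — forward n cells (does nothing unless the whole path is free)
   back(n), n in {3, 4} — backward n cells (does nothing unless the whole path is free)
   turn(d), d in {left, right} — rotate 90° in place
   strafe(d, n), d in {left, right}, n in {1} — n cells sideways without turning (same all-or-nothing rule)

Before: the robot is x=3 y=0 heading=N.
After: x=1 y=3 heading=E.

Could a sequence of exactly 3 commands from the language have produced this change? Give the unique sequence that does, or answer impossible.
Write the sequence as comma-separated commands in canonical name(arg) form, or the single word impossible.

every 3-command combo misses the target.

impossible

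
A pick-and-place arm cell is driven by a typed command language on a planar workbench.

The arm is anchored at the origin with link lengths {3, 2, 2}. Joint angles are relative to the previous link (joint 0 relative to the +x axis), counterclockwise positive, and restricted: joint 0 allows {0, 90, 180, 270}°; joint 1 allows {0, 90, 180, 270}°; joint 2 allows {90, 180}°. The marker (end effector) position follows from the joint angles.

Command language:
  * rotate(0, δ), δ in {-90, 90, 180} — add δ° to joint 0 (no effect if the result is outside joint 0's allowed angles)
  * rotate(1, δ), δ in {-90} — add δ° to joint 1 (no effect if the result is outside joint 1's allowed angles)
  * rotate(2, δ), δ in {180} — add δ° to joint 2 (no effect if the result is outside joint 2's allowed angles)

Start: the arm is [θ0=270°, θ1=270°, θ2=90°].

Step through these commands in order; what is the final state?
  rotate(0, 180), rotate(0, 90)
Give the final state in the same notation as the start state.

[θ0=180°, θ1=270°, θ2=90°]

begin: [θ0=270°, θ1=270°, θ2=90°]
step 1 (rotate(0, 180)): [θ0=90°, θ1=270°, θ2=90°]
step 2 (rotate(0, 90)): [θ0=180°, θ1=270°, θ2=90°]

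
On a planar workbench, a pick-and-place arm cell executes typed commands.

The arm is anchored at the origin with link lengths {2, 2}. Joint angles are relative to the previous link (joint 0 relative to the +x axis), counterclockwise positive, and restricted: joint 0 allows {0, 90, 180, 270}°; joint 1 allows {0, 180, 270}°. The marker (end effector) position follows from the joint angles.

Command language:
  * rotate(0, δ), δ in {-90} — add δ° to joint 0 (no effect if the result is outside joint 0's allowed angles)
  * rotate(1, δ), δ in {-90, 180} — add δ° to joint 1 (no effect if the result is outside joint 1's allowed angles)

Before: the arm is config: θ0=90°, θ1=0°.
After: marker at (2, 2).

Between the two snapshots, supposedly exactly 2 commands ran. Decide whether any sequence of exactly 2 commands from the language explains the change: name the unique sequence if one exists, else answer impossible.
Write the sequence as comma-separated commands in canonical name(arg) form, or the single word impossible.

key: order matters: swapping rotate(1, -90) and rotate(1, 180) lands elsewhere
from: config: θ0=90°, θ1=0°
[1] after rotate(1, -90): config: θ0=90°, θ1=270°
[2] after rotate(1, 180): config: θ0=90°, θ1=270°
all 9 alternatives checked — unique.

rotate(1, -90), rotate(1, 180)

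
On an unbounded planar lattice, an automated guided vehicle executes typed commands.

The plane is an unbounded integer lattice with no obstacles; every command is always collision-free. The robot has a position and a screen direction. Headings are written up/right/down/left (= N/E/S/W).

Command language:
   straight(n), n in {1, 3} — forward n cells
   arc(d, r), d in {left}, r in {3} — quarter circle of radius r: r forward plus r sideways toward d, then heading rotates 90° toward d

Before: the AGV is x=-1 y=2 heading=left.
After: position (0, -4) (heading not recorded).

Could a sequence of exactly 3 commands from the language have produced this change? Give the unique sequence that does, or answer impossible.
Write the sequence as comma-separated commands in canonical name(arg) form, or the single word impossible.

arc(left, 3), arc(left, 3), straight(1)

key: running straight(1) before arc(left, 3) would end elsewhere — order is forced
t0: x=-1 y=2 heading=left
t=1 arc(left, 3) ⇒ x=-4 y=-1 heading=down
t=2 arc(left, 3) ⇒ x=-1 y=-4 heading=right
t=3 straight(1) ⇒ x=0 y=-4 heading=right
no rival 3-sequence matches.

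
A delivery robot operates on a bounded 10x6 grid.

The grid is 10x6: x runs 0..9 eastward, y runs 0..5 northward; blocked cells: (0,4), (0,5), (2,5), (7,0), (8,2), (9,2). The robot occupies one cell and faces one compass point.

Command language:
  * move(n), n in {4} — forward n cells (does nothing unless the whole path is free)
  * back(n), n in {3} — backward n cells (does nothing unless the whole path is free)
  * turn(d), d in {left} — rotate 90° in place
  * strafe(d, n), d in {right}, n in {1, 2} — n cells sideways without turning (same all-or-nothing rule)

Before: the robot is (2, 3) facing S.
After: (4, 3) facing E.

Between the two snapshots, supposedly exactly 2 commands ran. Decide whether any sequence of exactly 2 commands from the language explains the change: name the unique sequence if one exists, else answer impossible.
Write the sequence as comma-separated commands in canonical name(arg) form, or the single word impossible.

impossible

all 25 sequences checked — none match.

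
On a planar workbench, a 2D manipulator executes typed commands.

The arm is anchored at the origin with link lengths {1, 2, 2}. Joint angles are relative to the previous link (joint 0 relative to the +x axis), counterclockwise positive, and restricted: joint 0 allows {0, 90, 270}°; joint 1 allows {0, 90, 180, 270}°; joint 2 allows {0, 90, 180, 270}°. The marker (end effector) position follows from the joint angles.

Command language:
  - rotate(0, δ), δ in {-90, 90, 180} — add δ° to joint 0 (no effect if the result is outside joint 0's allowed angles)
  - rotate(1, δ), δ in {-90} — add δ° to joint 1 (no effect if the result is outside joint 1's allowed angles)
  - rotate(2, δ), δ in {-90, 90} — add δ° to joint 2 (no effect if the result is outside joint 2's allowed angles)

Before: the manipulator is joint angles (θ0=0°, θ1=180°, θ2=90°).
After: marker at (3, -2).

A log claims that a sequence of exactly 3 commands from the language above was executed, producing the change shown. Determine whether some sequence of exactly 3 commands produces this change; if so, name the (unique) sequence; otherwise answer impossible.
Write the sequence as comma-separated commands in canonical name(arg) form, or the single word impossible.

begin: joint angles (θ0=0°, θ1=180°, θ2=90°)
t=1 rotate(1, -90) ⇒ joint angles (θ0=0°, θ1=90°, θ2=90°)
t=2 rotate(1, -90) ⇒ joint angles (θ0=0°, θ1=0°, θ2=90°)
t=3 rotate(1, -90) ⇒ joint angles (θ0=0°, θ1=270°, θ2=90°)
no rival 3-sequence matches.

rotate(1, -90), rotate(1, -90), rotate(1, -90)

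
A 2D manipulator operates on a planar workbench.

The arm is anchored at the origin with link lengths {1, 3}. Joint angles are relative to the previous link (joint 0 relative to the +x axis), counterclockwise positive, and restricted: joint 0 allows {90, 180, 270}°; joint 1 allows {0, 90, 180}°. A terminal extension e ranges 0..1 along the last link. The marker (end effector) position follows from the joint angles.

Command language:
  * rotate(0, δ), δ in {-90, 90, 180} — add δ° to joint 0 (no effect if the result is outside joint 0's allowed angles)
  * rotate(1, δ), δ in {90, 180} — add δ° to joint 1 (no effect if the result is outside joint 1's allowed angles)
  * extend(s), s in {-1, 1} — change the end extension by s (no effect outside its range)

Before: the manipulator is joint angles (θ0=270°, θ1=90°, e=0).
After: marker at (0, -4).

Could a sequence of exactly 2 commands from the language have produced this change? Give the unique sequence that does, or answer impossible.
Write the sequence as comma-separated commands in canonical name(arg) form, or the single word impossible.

key: running rotate(1, 180) before rotate(1, 90) would end elsewhere — order is forced
from: joint angles (θ0=270°, θ1=90°, e=0)
[1] after rotate(1, 90): joint angles (θ0=270°, θ1=180°, e=0)
[2] after rotate(1, 180): joint angles (θ0=270°, θ1=0°, e=0)
no rival 2-sequence matches.

rotate(1, 90), rotate(1, 180)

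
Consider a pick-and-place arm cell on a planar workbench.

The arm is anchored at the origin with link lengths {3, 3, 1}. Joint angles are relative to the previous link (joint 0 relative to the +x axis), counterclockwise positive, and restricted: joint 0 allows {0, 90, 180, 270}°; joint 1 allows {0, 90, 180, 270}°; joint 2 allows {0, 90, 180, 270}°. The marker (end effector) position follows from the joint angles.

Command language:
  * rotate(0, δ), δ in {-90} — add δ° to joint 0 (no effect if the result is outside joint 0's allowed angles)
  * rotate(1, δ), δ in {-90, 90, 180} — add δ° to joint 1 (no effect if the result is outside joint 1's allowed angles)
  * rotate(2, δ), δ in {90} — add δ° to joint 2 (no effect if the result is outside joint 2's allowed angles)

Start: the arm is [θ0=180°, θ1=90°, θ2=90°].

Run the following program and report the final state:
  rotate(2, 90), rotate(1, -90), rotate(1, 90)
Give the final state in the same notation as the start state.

[θ0=180°, θ1=90°, θ2=180°]

begin: [θ0=180°, θ1=90°, θ2=90°]
step 1 (rotate(2, 90)): [θ0=180°, θ1=90°, θ2=180°]
step 2 (rotate(1, -90)): [θ0=180°, θ1=0°, θ2=180°]
step 3 (rotate(1, 90)): [θ0=180°, θ1=90°, θ2=180°]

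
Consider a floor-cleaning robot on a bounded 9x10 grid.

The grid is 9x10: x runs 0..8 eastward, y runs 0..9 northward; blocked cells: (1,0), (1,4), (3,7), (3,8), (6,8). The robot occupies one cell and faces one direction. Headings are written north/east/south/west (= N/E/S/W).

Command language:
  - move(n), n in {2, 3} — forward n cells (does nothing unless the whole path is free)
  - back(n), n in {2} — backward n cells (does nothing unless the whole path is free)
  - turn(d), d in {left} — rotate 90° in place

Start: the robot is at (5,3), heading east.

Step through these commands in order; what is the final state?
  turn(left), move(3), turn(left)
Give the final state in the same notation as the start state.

at (5,6), heading west

t0: at (5,3), heading east
1. turn(left) → at (5,3), heading north
2. move(3) → at (5,6), heading north
3. turn(left) → at (5,6), heading west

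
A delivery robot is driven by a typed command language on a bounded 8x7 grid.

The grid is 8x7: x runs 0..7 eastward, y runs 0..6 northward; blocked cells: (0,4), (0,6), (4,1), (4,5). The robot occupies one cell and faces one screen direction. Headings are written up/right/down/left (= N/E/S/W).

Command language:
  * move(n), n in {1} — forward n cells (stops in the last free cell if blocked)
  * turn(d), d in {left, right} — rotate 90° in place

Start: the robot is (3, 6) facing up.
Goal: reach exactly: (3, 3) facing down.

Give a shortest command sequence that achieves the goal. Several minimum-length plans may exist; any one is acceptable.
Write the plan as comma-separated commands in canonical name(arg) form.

turn(right), turn(right), move(1), move(1), move(1)

from: (3, 6) facing up
t=1 turn(right) ⇒ (3, 6) facing right
t=2 turn(right) ⇒ (3, 6) facing down
t=3 move(1) ⇒ (3, 5) facing down
t=4 move(1) ⇒ (3, 4) facing down
t=5 move(1) ⇒ (3, 3) facing down
minimal: 5 command(s), checked below 5.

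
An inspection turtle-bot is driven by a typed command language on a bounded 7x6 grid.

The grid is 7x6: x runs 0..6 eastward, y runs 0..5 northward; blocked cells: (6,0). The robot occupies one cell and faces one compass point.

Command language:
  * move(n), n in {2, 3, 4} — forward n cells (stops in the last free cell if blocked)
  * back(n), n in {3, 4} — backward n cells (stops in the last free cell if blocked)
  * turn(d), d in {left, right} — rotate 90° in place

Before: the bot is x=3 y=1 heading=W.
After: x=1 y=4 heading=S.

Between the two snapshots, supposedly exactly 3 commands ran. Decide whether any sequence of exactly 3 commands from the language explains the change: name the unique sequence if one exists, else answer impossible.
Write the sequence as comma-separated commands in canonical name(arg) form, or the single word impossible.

move(2), turn(left), back(3)

key: order matters: swapping move(2) and back(3) lands elsewhere
begin: x=3 y=1 heading=W
step 1 (move(2)): x=1 y=1 heading=W
step 2 (turn(left)): x=1 y=1 heading=S
step 3 (back(3)): x=1 y=4 heading=S
no other 3-command option fits: unique.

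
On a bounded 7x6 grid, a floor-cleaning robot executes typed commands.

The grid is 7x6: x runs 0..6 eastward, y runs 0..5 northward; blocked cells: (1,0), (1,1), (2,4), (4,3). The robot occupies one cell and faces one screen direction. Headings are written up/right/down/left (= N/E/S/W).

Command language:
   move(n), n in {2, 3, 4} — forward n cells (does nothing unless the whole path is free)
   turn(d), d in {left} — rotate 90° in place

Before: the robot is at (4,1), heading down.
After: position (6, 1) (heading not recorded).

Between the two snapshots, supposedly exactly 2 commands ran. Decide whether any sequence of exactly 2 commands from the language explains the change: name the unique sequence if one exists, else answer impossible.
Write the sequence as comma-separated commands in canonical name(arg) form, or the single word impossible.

turn(left), move(2)

key: running move(2) before turn(left) would end elsewhere — order is forced
t0: at (4,1), heading down
1. turn(left) → at (4,1), heading right
2. move(2) → at (6,1), heading right
all 16 alternatives checked — unique.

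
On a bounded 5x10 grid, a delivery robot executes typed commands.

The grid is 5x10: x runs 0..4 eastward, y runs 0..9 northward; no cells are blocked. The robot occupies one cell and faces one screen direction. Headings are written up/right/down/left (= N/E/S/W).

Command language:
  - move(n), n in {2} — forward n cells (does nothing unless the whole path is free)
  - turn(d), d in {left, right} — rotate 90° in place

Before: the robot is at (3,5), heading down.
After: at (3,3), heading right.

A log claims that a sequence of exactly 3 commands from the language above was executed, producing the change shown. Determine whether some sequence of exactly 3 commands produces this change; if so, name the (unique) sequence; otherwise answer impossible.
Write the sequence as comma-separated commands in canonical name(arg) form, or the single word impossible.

key: cell and facing (now E) both changed — the 3 commands mix motion and turning
begin: at (3,5), heading down
step 1 (move(2)): at (3,3), heading down
step 2 (turn(left)): at (3,3), heading right
step 3 (move(2)): at (3,3), heading right
all 27 alternatives checked — unique.

move(2), turn(left), move(2)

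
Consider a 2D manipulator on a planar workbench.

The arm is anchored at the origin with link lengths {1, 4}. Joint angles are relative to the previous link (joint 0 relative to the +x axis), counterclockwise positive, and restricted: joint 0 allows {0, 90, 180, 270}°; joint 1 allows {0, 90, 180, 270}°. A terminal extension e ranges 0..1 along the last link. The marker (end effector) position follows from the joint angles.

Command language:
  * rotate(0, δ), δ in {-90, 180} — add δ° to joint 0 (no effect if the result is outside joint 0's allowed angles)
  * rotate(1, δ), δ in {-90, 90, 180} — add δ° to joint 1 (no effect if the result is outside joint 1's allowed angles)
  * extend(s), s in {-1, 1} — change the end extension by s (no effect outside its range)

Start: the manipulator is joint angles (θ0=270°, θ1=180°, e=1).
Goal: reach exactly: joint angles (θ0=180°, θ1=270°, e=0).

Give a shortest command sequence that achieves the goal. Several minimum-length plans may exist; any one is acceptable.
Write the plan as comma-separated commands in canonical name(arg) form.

t0: joint angles (θ0=270°, θ1=180°, e=1)
step 1 (rotate(0, -90)): joint angles (θ0=180°, θ1=180°, e=1)
step 2 (rotate(1, 90)): joint angles (θ0=180°, θ1=270°, e=1)
step 3 (extend(-1)): joint angles (θ0=180°, θ1=270°, e=0)
no 2-step plan works, so 3 is optimal.

rotate(0, -90), rotate(1, 90), extend(-1)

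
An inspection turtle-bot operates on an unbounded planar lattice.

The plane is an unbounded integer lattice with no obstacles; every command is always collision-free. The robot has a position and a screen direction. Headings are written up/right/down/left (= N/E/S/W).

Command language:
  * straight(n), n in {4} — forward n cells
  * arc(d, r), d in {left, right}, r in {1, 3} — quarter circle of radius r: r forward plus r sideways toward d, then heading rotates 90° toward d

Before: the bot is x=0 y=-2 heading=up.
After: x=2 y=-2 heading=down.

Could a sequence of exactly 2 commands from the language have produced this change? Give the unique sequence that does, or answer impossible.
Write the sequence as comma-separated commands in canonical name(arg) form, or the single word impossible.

key: cell and facing (now S) both changed — the 2 commands mix motion and turning
initial: x=0 y=-2 heading=up
step 1 (arc(right, 1)): x=1 y=-1 heading=right
step 2 (arc(right, 1)): x=2 y=-2 heading=down
uniquely the one of 25 2-step routes that fits.

arc(right, 1), arc(right, 1)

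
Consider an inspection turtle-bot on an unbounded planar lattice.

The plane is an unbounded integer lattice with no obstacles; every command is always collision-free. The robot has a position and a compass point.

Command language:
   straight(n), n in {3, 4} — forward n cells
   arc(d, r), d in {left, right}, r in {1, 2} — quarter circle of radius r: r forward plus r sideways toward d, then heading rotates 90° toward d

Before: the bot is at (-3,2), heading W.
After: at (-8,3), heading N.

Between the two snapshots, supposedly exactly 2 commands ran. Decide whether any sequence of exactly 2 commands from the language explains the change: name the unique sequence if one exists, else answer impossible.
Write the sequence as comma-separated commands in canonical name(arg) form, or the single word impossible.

straight(4), arc(right, 1)

key: order matters: swapping straight(4) and arc(right, 1) lands elsewhere
begin: at (-3,2), heading W
t=1 straight(4) ⇒ at (-7,2), heading W
t=2 arc(right, 1) ⇒ at (-8,3), heading N
uniquely the one of 36 2-step routes that fits.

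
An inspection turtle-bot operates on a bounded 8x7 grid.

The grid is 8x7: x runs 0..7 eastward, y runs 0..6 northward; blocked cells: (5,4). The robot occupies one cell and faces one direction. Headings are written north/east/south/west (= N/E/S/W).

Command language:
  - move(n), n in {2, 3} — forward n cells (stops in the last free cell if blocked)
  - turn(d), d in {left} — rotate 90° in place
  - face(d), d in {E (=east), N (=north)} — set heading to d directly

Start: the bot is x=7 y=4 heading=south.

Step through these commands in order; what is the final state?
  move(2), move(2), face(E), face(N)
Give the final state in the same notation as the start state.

x=7 y=0 heading=north

start: x=7 y=4 heading=south
step 1 (move(2)): x=7 y=2 heading=south
step 2 (move(2)): x=7 y=0 heading=south
step 3 (face(E)): x=7 y=0 heading=east
step 4 (face(N)): x=7 y=0 heading=north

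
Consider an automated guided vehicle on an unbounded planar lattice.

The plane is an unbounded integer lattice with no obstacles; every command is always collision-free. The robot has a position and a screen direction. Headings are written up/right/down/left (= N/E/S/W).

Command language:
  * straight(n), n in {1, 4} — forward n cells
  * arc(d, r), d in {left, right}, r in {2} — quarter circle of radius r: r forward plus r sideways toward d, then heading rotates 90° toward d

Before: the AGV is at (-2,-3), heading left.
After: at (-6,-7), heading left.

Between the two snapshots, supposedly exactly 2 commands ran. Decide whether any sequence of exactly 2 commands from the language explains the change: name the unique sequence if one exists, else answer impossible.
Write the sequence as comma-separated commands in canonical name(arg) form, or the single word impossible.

arc(left, 2), arc(right, 2)

key: running arc(right, 2) before arc(left, 2) would end elsewhere — order is forced
start: at (-2,-3), heading left
[1] after arc(left, 2): at (-4,-5), heading down
[2] after arc(right, 2): at (-6,-7), heading left
uniquely the one of 16 2-step routes that fits.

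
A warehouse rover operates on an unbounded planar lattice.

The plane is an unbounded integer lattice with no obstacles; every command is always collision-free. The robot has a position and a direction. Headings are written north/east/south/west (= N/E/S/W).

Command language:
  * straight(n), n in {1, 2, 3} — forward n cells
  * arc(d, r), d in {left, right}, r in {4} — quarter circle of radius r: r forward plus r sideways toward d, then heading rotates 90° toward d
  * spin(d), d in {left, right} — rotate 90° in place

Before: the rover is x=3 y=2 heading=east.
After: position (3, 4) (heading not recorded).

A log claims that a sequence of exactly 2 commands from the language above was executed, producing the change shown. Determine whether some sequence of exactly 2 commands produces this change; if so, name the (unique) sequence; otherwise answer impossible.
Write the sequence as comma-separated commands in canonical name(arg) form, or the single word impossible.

key: running straight(2) before spin(left) would end elsewhere — order is forced
begin: x=3 y=2 heading=east
step 1 (spin(left)): x=3 y=2 heading=north
step 2 (straight(2)): x=3 y=4 heading=north
no other 2-command option fits: unique.

spin(left), straight(2)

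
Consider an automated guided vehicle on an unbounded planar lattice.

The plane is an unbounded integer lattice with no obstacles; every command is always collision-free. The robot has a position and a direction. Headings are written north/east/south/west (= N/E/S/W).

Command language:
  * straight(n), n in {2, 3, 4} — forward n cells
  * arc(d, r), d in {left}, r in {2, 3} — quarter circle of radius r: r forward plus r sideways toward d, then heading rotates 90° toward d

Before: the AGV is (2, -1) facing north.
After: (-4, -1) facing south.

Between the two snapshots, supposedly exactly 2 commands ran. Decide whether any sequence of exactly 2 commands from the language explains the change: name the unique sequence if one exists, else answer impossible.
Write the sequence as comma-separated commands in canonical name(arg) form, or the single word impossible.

arc(left, 3), arc(left, 3)

key: position moved to (-4,-1) AND the heading swung to S — translation plus rotation needed
from: (2, -1) facing north
[1] after arc(left, 3): (-1, 2) facing west
[2] after arc(left, 3): (-4, -1) facing south
no rival 2-sequence matches.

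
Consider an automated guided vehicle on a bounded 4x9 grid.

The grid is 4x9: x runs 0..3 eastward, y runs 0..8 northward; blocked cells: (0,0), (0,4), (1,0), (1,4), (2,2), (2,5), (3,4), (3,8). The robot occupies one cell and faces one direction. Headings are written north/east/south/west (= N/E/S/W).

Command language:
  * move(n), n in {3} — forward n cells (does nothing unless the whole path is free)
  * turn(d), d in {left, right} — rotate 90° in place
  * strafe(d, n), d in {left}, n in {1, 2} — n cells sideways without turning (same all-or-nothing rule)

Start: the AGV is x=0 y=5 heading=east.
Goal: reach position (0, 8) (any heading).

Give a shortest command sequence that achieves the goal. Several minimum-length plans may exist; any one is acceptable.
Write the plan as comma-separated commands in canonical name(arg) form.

from: x=0 y=5 heading=east
1. strafe(left, 2) → x=0 y=7 heading=east
2. strafe(left, 1) → x=0 y=8 heading=east
nothing shorter than 2 reaches the goal.

strafe(left, 2), strafe(left, 1)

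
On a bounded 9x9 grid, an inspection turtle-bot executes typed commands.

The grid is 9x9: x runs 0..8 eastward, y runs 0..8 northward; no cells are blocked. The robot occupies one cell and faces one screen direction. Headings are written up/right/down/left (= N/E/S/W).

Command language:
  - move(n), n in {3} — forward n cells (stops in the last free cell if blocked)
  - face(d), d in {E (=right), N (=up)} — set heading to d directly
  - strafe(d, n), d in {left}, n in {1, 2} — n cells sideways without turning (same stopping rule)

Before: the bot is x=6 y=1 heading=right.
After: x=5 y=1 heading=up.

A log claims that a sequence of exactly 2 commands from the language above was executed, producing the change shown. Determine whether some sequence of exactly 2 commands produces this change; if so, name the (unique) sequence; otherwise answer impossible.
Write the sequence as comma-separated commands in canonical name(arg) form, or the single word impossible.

face(N), strafe(left, 1)

key: position moved to (5,1) AND the heading swung to N — translation plus rotation needed
begin: x=6 y=1 heading=right
step 1 (face(N)): x=6 y=1 heading=up
step 2 (strafe(left, 1)): x=5 y=1 heading=up
uniquely the one of 25 2-step routes that fits.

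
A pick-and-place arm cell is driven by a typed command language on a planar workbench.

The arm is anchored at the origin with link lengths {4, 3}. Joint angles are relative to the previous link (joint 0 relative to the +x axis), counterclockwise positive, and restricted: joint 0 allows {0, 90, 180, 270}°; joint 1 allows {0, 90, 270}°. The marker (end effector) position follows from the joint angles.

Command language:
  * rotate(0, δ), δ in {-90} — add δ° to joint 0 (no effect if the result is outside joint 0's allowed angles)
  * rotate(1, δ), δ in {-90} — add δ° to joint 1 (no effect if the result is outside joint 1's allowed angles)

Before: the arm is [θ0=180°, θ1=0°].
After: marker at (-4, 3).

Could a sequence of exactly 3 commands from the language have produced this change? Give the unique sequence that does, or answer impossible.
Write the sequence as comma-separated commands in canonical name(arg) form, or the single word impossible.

rotate(1, -90), rotate(1, -90), rotate(1, -90)

initial: [θ0=180°, θ1=0°]
1. rotate(1, -90) → [θ0=180°, θ1=270°]
2. rotate(1, -90) → [θ0=180°, θ1=270°]
3. rotate(1, -90) → [θ0=180°, θ1=270°]
no rival 3-sequence matches.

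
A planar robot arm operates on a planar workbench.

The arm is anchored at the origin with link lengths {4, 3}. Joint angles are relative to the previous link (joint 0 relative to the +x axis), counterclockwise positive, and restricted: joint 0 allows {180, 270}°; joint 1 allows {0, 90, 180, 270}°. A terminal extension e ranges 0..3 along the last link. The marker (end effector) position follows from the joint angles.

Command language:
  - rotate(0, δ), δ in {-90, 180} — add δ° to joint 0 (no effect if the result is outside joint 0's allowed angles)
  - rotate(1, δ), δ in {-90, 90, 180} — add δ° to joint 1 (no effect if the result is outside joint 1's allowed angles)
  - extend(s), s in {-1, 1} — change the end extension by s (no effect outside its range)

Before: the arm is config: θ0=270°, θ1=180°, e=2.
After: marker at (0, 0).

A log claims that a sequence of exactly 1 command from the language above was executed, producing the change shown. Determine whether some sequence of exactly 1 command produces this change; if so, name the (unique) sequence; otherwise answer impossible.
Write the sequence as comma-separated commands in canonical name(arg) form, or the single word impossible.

begin: config: θ0=270°, θ1=180°, e=2
step 1 (extend(-1)): config: θ0=270°, θ1=180°, e=1
no rival 1-sequence matches.

extend(-1)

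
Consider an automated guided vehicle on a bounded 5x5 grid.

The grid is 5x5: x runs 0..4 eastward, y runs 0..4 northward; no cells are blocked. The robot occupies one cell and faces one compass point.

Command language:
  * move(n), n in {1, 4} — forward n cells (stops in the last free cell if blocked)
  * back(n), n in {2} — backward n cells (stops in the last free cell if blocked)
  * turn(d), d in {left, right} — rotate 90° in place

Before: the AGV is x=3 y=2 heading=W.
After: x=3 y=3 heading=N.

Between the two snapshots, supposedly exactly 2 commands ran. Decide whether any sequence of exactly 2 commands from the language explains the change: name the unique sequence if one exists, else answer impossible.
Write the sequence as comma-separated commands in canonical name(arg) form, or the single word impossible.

turn(right), move(1)

key: cell and facing (now N) both changed — the 2 commands mix motion and turning
start: x=3 y=2 heading=W
step 1 (turn(right)): x=3 y=2 heading=N
step 2 (move(1)): x=3 y=3 heading=N
no other 2-command option fits: unique.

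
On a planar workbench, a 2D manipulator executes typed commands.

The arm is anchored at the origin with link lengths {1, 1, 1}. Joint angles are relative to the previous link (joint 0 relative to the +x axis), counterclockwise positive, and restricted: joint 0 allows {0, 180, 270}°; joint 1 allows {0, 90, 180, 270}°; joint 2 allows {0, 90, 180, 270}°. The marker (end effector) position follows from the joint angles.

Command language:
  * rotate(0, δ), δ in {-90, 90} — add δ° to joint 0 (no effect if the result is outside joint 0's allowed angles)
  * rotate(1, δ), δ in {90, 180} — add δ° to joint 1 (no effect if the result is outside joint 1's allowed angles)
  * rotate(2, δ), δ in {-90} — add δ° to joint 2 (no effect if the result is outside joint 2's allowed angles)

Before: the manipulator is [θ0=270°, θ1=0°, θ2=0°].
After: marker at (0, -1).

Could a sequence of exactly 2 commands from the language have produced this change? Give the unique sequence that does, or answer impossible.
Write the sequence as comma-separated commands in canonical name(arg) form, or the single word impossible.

from: [θ0=270°, θ1=0°, θ2=0°]
1. rotate(2, -90) → [θ0=270°, θ1=0°, θ2=270°]
2. rotate(2, -90) → [θ0=270°, θ1=0°, θ2=180°]
no other 2-command option fits: unique.

rotate(2, -90), rotate(2, -90)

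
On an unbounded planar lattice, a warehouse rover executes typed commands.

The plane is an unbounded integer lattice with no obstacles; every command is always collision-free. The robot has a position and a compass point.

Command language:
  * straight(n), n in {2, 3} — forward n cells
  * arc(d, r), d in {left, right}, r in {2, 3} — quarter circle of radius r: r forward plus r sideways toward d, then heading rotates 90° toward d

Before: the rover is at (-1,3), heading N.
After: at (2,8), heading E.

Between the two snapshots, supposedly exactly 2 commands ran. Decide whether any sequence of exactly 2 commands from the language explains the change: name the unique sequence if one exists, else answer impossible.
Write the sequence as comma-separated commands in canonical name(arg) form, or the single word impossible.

key: cell and facing (now E) both changed — the 2 commands mix motion and turning
begin: at (-1,3), heading N
1. straight(2) → at (-1,5), heading N
2. arc(right, 3) → at (2,8), heading E
uniquely the one of 36 2-step routes that fits.

straight(2), arc(right, 3)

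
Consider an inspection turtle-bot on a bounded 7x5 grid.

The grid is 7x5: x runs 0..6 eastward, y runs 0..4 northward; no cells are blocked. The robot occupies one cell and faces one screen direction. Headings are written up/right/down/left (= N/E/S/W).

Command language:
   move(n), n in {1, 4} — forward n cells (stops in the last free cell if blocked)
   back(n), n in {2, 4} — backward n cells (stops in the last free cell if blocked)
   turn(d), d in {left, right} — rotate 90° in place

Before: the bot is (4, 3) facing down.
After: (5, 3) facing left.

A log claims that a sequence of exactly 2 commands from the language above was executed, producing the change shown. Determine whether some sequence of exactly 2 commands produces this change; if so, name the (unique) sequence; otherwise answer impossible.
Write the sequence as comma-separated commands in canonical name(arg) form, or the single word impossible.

impossible

every 2-command combo misses the target.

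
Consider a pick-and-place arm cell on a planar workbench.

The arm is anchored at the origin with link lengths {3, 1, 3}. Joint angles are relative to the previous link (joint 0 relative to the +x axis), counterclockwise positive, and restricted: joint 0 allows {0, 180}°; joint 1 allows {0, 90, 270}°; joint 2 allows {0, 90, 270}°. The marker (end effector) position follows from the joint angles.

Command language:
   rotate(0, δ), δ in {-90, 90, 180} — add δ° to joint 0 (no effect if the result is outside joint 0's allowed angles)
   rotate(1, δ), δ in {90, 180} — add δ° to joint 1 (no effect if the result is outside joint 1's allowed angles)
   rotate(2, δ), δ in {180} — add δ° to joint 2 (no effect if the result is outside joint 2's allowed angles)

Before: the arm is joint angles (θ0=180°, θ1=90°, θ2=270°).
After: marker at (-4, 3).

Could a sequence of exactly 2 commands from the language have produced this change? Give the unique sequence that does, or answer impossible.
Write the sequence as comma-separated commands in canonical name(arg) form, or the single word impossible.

rotate(1, 180), rotate(1, 90)

key: order matters: swapping rotate(1, 180) and rotate(1, 90) lands elsewhere
start: joint angles (θ0=180°, θ1=90°, θ2=270°)
[1] after rotate(1, 180): joint angles (θ0=180°, θ1=270°, θ2=270°)
[2] after rotate(1, 90): joint angles (θ0=180°, θ1=0°, θ2=270°)
all 36 alternatives checked — unique.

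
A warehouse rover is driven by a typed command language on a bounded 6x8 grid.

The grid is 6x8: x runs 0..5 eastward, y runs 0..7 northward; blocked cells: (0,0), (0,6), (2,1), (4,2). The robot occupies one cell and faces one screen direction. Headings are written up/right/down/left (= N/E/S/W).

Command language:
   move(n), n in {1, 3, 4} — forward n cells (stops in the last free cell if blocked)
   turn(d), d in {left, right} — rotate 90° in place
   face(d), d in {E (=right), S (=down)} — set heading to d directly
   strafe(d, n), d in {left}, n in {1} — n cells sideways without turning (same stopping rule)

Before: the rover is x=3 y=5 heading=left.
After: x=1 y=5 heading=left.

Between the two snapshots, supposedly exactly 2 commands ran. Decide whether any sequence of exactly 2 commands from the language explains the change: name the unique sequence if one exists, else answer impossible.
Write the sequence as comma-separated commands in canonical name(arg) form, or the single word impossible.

key: heading stays W — no command in the sequence turns
from: x=3 y=5 heading=left
[1] after move(1): x=2 y=5 heading=left
[2] after move(1): x=1 y=5 heading=left
no other 2-command option fits: unique.

move(1), move(1)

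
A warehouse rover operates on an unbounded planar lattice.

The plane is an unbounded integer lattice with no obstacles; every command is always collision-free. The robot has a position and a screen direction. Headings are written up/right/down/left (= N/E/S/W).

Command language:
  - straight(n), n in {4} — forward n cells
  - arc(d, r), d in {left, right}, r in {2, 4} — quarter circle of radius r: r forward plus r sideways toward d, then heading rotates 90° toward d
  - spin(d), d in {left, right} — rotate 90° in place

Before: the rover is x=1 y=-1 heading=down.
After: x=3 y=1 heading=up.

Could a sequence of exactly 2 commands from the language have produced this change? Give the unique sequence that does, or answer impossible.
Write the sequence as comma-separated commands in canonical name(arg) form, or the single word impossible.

key: order matters: swapping spin(left) and arc(left, 2) lands elsewhere
start: x=1 y=-1 heading=down
step 1 (spin(left)): x=1 y=-1 heading=right
step 2 (arc(left, 2)): x=3 y=1 heading=up
uniquely the one of 49 2-step routes that fits.

spin(left), arc(left, 2)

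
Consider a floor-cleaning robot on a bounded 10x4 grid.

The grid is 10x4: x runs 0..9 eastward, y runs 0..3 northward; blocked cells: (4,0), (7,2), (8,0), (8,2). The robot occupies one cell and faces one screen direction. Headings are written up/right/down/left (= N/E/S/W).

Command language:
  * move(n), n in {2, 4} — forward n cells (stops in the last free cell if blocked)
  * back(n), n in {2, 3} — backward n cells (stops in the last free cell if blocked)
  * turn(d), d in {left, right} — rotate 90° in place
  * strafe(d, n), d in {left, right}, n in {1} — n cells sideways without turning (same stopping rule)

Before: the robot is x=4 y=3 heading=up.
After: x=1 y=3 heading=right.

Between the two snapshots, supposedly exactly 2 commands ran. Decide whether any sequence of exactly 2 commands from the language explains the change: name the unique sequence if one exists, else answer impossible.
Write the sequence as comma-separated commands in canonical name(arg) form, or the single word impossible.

turn(right), back(3)

key: cell and facing (now E) both changed — the 2 commands mix motion and turning
start: x=4 y=3 heading=up
[1] after turn(right): x=4 y=3 heading=right
[2] after back(3): x=1 y=3 heading=right
no rival 2-sequence matches.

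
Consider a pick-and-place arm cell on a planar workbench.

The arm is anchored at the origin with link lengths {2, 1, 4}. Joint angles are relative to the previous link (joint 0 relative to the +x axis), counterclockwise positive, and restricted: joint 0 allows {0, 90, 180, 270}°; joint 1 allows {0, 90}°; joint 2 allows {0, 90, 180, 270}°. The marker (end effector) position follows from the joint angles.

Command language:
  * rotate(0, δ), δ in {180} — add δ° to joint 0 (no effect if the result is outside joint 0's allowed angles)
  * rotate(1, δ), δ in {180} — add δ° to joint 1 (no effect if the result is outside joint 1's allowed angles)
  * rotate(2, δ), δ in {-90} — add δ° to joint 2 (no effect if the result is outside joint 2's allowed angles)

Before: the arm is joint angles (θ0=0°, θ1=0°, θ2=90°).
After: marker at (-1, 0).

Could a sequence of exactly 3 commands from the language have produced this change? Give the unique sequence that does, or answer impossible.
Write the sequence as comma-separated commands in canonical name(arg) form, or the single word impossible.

initial: joint angles (θ0=0°, θ1=0°, θ2=90°)
step 1 (rotate(2, -90)): joint angles (θ0=0°, θ1=0°, θ2=0°)
step 2 (rotate(2, -90)): joint angles (θ0=0°, θ1=0°, θ2=270°)
step 3 (rotate(2, -90)): joint angles (θ0=0°, θ1=0°, θ2=180°)
uniquely the one of 27 3-step routes that fits.

rotate(2, -90), rotate(2, -90), rotate(2, -90)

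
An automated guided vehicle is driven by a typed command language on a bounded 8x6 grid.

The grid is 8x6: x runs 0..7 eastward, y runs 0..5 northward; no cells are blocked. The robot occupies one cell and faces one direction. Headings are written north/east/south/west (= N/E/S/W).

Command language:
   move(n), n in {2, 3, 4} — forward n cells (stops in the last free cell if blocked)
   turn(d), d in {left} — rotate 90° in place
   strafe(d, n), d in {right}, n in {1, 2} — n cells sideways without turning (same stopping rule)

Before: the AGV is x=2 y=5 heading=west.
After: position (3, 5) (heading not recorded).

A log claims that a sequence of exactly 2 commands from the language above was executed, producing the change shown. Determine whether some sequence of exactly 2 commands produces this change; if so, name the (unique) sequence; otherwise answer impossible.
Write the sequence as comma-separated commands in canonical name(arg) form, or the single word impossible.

impossible

no 2-step route produces this change.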